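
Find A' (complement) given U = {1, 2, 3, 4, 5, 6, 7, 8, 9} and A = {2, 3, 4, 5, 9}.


Aᶜ = U \ A = elements in U but not in A
U = {1, 2, 3, 4, 5, 6, 7, 8, 9}
A = {2, 3, 4, 5, 9}
Aᶜ = {1, 6, 7, 8}

Aᶜ = {1, 6, 7, 8}


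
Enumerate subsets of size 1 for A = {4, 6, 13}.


|A| = 3, so A has C(3,1) = 3 subsets of size 1.
Enumerate by choosing 1 elements from A at a time:
{4}, {6}, {13}

1-element subsets (3 total): {4}, {6}, {13}


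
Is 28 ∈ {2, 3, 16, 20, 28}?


A = {2, 3, 16, 20, 28}
Checking if 28 is in A
28 is in A → True

28 ∈ A


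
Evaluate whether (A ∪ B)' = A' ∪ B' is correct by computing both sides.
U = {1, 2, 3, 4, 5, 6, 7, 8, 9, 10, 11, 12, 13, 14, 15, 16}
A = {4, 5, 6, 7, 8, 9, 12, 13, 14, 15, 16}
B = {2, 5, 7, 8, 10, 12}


LHS: A ∪ B = {2, 4, 5, 6, 7, 8, 9, 10, 12, 13, 14, 15, 16}
(A ∪ B)' = U \ (A ∪ B) = {1, 3, 11}
A' = {1, 2, 3, 10, 11}, B' = {1, 3, 4, 6, 9, 11, 13, 14, 15, 16}
Claimed RHS: A' ∪ B' = {1, 2, 3, 4, 6, 9, 10, 11, 13, 14, 15, 16}
Identity is INVALID: LHS = {1, 3, 11} but the RHS claimed here equals {1, 2, 3, 4, 6, 9, 10, 11, 13, 14, 15, 16}. The correct form is (A ∪ B)' = A' ∩ B'.

Identity is invalid: (A ∪ B)' = {1, 3, 11} but A' ∪ B' = {1, 2, 3, 4, 6, 9, 10, 11, 13, 14, 15, 16}. The correct De Morgan law is (A ∪ B)' = A' ∩ B'.


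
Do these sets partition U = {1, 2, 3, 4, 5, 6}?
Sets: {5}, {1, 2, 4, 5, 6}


A partition requires: (1) non-empty parts, (2) pairwise disjoint, (3) union = U
Parts: {5}, {1, 2, 4, 5, 6}
Union of parts: {1, 2, 4, 5, 6}
U = {1, 2, 3, 4, 5, 6}
All non-empty? True
Pairwise disjoint? False
Covers U? False

No, not a valid partition


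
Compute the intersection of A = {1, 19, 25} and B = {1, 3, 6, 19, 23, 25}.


A ∩ B = elements in both A and B
A = {1, 19, 25}
B = {1, 3, 6, 19, 23, 25}
A ∩ B = {1, 19, 25}

A ∩ B = {1, 19, 25}


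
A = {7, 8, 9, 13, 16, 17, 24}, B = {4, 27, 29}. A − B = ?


A \ B = elements in A but not in B
A = {7, 8, 9, 13, 16, 17, 24}
B = {4, 27, 29}
Remove from A any elements in B
A \ B = {7, 8, 9, 13, 16, 17, 24}

A \ B = {7, 8, 9, 13, 16, 17, 24}


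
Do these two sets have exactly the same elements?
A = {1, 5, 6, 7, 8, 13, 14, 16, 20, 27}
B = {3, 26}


Two sets are equal iff they have exactly the same elements.
A = {1, 5, 6, 7, 8, 13, 14, 16, 20, 27}
B = {3, 26}
Differences: {1, 3, 5, 6, 7, 8, 13, 14, 16, 20, 26, 27}
A ≠ B

No, A ≠ B


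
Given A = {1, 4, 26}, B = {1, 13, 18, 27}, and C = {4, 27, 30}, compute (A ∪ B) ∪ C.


A ∪ B = {1, 4, 13, 18, 26, 27}
(A ∪ B) ∪ C = {1, 4, 13, 18, 26, 27, 30}

A ∪ B ∪ C = {1, 4, 13, 18, 26, 27, 30}


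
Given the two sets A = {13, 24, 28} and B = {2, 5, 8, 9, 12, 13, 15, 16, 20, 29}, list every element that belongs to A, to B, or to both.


A ∪ B = all elements in A or B (or both)
A = {13, 24, 28}
B = {2, 5, 8, 9, 12, 13, 15, 16, 20, 29}
A ∪ B = {2, 5, 8, 9, 12, 13, 15, 16, 20, 24, 28, 29}

A ∪ B = {2, 5, 8, 9, 12, 13, 15, 16, 20, 24, 28, 29}


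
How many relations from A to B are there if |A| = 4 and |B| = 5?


A relation from A to B is any subset of A × B.
|A × B| = 4 × 5 = 20
# relations = 2^|A × B| = 2^20 = 1048576

Number of relations = 1048576


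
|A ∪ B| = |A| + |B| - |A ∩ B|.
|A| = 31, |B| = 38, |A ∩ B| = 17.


|A ∪ B| = |A| + |B| - |A ∩ B|
= 31 + 38 - 17
= 52

|A ∪ B| = 52


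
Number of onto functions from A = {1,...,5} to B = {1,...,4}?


n = |A| = 5, k = |B| = 4. Surjections via inclusion-exclusion:
S(n,k) = Σ(-1)^i × C(k,i) × (k-i)^n, i=0 to k
i=0: (-1)^0×C(4,0)×4^5 = 1024
i=1: (-1)^1×C(4,1)×3^5 = -972
i=2: (-1)^2×C(4,2)×2^5 = 192
i=3: (-1)^3×C(4,3)×1^5 = -4
i=4: (-1)^4×C(4,4)×0^5 = 0
Total = 240

Number of surjections = 240


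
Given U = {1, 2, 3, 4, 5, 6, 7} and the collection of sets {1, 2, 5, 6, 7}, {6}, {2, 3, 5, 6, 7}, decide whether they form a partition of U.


A partition requires: (1) non-empty parts, (2) pairwise disjoint, (3) union = U
Parts: {1, 2, 5, 6, 7}, {6}, {2, 3, 5, 6, 7}
Union of parts: {1, 2, 3, 5, 6, 7}
U = {1, 2, 3, 4, 5, 6, 7}
All non-empty? True
Pairwise disjoint? False
Covers U? False

No, not a valid partition


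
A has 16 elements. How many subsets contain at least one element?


Total subsets = 2^n = 2^16 = 65536
Non-empty subsets exclude the empty set: 2^n - 1
= 65536 - 1
= 65535

Number of non-empty subsets = 65535


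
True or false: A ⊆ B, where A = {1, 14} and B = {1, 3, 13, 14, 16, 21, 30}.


A ⊆ B means every element of A is in B.
All elements of A are in B.
So A ⊆ B.

Yes, A ⊆ B


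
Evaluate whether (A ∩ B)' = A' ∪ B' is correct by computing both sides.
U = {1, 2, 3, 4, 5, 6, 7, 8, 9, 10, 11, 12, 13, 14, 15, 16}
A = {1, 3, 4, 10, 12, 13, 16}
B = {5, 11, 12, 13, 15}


LHS: A ∩ B = {12, 13}
(A ∩ B)' = U \ (A ∩ B) = {1, 2, 3, 4, 5, 6, 7, 8, 9, 10, 11, 14, 15, 16}
A' = {2, 5, 6, 7, 8, 9, 11, 14, 15}, B' = {1, 2, 3, 4, 6, 7, 8, 9, 10, 14, 16}
Claimed RHS: A' ∪ B' = {1, 2, 3, 4, 5, 6, 7, 8, 9, 10, 11, 14, 15, 16}
Identity is VALID: LHS = RHS = {1, 2, 3, 4, 5, 6, 7, 8, 9, 10, 11, 14, 15, 16} ✓

Identity is valid. (A ∩ B)' = A' ∪ B' = {1, 2, 3, 4, 5, 6, 7, 8, 9, 10, 11, 14, 15, 16}


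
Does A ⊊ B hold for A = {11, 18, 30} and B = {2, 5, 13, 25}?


A ⊂ B requires: A ⊆ B AND A ≠ B.
A ⊆ B? No
A ⊄ B, so A is not a proper subset.

No, A is not a proper subset of B


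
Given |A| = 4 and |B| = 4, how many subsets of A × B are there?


A relation from A to B is any subset of A × B.
|A × B| = 4 × 4 = 16
# relations = 2^|A × B| = 2^16 = 65536

Number of relations = 65536


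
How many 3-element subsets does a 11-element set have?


C(n,k) = n! / (k!(n-k)!)
C(11,3) = 11! / (3!8!)
= 165

C(11,3) = 165


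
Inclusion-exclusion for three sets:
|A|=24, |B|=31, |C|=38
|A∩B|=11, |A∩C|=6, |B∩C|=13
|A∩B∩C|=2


|A∪B∪C| = |A|+|B|+|C| - |A∩B|-|A∩C|-|B∩C| + |A∩B∩C|
= 24+31+38 - 11-6-13 + 2
= 93 - 30 + 2
= 65

|A ∪ B ∪ C| = 65


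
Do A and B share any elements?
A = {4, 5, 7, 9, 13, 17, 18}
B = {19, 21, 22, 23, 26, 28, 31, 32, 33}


Disjoint means A ∩ B = ∅.
A ∩ B = ∅
A ∩ B = ∅, so A and B are disjoint.

No — A and B share no elements (A ∩ B = ∅), so they are disjoint


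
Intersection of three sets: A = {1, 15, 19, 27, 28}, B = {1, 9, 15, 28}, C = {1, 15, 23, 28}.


A ∩ B = {1, 15, 28}
(A ∩ B) ∩ C = {1, 15, 28}

A ∩ B ∩ C = {1, 15, 28}


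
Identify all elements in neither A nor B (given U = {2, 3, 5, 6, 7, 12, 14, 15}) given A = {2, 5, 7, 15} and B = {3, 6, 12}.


A = {2, 5, 7, 15}
B = {3, 6, 12}
Region: in neither A nor B (given U = {2, 3, 5, 6, 7, 12, 14, 15})
Elements: {14}

Elements in neither A nor B (given U = {2, 3, 5, 6, 7, 12, 14, 15}): {14}


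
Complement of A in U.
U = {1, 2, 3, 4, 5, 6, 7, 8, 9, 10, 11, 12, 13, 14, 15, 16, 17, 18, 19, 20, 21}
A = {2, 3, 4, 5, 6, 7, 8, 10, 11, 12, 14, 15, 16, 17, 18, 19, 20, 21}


Aᶜ = U \ A = elements in U but not in A
U = {1, 2, 3, 4, 5, 6, 7, 8, 9, 10, 11, 12, 13, 14, 15, 16, 17, 18, 19, 20, 21}
A = {2, 3, 4, 5, 6, 7, 8, 10, 11, 12, 14, 15, 16, 17, 18, 19, 20, 21}
Aᶜ = {1, 9, 13}

Aᶜ = {1, 9, 13}


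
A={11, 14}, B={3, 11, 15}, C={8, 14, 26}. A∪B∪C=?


A ∪ B = {3, 11, 14, 15}
(A ∪ B) ∪ C = {3, 8, 11, 14, 15, 26}

A ∪ B ∪ C = {3, 8, 11, 14, 15, 26}


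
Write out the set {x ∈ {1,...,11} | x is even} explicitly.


Checking each candidate:
Condition: even numbers in {1,...,11}
Result = {2, 4, 6, 8, 10}

{2, 4, 6, 8, 10}


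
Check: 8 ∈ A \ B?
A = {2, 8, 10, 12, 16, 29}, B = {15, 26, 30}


A = {2, 8, 10, 12, 16, 29}, B = {15, 26, 30}
A \ B = elements in A but not in B
A \ B = {2, 8, 10, 12, 16, 29}
Checking if 8 ∈ A \ B
8 is in A \ B → True

8 ∈ A \ B


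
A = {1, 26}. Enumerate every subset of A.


|A| = 2, so |P(A)| = 2^2 = 4
Enumerate subsets by cardinality (0 to 2):
∅, {1}, {26}, {1, 26}

P(A) has 4 subsets: ∅, {1}, {26}, {1, 26}


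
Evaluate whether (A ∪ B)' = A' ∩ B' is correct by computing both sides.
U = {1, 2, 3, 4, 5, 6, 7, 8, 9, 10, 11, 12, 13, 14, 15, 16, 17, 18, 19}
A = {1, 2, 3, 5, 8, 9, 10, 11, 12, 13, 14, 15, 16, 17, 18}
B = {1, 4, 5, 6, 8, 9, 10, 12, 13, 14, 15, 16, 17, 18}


LHS: A ∪ B = {1, 2, 3, 4, 5, 6, 8, 9, 10, 11, 12, 13, 14, 15, 16, 17, 18}
(A ∪ B)' = U \ (A ∪ B) = {7, 19}
A' = {4, 6, 7, 19}, B' = {2, 3, 7, 11, 19}
Claimed RHS: A' ∩ B' = {7, 19}
Identity is VALID: LHS = RHS = {7, 19} ✓

Identity is valid. (A ∪ B)' = A' ∩ B' = {7, 19}


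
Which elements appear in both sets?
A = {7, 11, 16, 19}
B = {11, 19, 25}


A ∩ B = elements in both A and B
A = {7, 11, 16, 19}
B = {11, 19, 25}
A ∩ B = {11, 19}

A ∩ B = {11, 19}


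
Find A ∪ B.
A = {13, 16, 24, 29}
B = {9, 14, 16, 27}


A ∪ B = all elements in A or B (or both)
A = {13, 16, 24, 29}
B = {9, 14, 16, 27}
A ∪ B = {9, 13, 14, 16, 24, 27, 29}

A ∪ B = {9, 13, 14, 16, 24, 27, 29}


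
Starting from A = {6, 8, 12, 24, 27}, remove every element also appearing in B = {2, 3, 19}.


A \ B = elements in A but not in B
A = {6, 8, 12, 24, 27}
B = {2, 3, 19}
Remove from A any elements in B
A \ B = {6, 8, 12, 24, 27}

A \ B = {6, 8, 12, 24, 27}


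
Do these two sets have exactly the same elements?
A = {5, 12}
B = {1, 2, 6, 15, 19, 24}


Two sets are equal iff they have exactly the same elements.
A = {5, 12}
B = {1, 2, 6, 15, 19, 24}
Differences: {1, 2, 5, 6, 12, 15, 19, 24}
A ≠ B

No, A ≠ B


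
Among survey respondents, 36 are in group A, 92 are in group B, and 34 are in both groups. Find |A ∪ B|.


|A ∪ B| = |A| + |B| - |A ∩ B|
= 36 + 92 - 34
= 94

|A ∪ B| = 94


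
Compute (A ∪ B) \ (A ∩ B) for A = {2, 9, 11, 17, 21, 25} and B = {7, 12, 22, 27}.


A △ B = (A \ B) ∪ (B \ A) = elements in exactly one of A or B
A \ B = {2, 9, 11, 17, 21, 25}
B \ A = {7, 12, 22, 27}
A △ B = {2, 7, 9, 11, 12, 17, 21, 22, 25, 27}

A △ B = {2, 7, 9, 11, 12, 17, 21, 22, 25, 27}


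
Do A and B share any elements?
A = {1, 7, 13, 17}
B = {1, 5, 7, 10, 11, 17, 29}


Disjoint means A ∩ B = ∅.
A ∩ B = {1, 7, 17}
A ∩ B ≠ ∅, so A and B are NOT disjoint.

Yes — A and B share the element(s) of A ∩ B = {1, 7, 17}, so they are not disjoint


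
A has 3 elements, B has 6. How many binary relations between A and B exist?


A relation from A to B is any subset of A × B.
|A × B| = 3 × 6 = 18
# relations = 2^|A × B| = 2^18 = 262144

Number of relations = 262144


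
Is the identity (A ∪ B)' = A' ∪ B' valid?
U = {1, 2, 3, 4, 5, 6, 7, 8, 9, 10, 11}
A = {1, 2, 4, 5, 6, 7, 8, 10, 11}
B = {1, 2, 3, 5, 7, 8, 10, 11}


LHS: A ∪ B = {1, 2, 3, 4, 5, 6, 7, 8, 10, 11}
(A ∪ B)' = U \ (A ∪ B) = {9}
A' = {3, 9}, B' = {4, 6, 9}
Claimed RHS: A' ∪ B' = {3, 4, 6, 9}
Identity is INVALID: LHS = {9} but the RHS claimed here equals {3, 4, 6, 9}. The correct form is (A ∪ B)' = A' ∩ B'.

Identity is invalid: (A ∪ B)' = {9} but A' ∪ B' = {3, 4, 6, 9}. The correct De Morgan law is (A ∪ B)' = A' ∩ B'.


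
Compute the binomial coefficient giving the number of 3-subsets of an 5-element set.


C(n,k) = n! / (k!(n-k)!)
C(5,3) = 5! / (3!2!)
= 10

C(5,3) = 10


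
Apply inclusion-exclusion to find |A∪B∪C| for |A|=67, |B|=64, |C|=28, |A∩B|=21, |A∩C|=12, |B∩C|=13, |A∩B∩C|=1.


|A∪B∪C| = |A|+|B|+|C| - |A∩B|-|A∩C|-|B∩C| + |A∩B∩C|
= 67+64+28 - 21-12-13 + 1
= 159 - 46 + 1
= 114

|A ∪ B ∪ C| = 114


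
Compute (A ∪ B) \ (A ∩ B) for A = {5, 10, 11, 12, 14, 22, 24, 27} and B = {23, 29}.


A △ B = (A \ B) ∪ (B \ A) = elements in exactly one of A or B
A \ B = {5, 10, 11, 12, 14, 22, 24, 27}
B \ A = {23, 29}
A △ B = {5, 10, 11, 12, 14, 22, 23, 24, 27, 29}

A △ B = {5, 10, 11, 12, 14, 22, 23, 24, 27, 29}


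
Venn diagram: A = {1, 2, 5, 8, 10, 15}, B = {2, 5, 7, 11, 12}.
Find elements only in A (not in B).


A = {1, 2, 5, 8, 10, 15}
B = {2, 5, 7, 11, 12}
Region: only in A (not in B)
Elements: {1, 8, 10, 15}

Elements only in A (not in B): {1, 8, 10, 15}


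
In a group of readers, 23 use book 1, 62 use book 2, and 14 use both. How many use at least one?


|A ∪ B| = |A| + |B| - |A ∩ B|
= 23 + 62 - 14
= 71

|A ∪ B| = 71


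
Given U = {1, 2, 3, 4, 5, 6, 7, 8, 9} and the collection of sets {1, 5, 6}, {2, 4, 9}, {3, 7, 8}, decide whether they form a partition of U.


A partition requires: (1) non-empty parts, (2) pairwise disjoint, (3) union = U
Parts: {1, 5, 6}, {2, 4, 9}, {3, 7, 8}
Union of parts: {1, 2, 3, 4, 5, 6, 7, 8, 9}
U = {1, 2, 3, 4, 5, 6, 7, 8, 9}
All non-empty? True
Pairwise disjoint? True
Covers U? True

Yes, valid partition


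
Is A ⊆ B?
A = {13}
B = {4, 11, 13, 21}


A ⊆ B means every element of A is in B.
All elements of A are in B.
So A ⊆ B.

Yes, A ⊆ B


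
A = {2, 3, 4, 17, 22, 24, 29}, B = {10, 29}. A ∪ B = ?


A ∪ B = all elements in A or B (or both)
A = {2, 3, 4, 17, 22, 24, 29}
B = {10, 29}
A ∪ B = {2, 3, 4, 10, 17, 22, 24, 29}

A ∪ B = {2, 3, 4, 10, 17, 22, 24, 29}


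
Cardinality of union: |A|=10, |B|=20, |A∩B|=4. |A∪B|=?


|A ∪ B| = |A| + |B| - |A ∩ B|
= 10 + 20 - 4
= 26

|A ∪ B| = 26


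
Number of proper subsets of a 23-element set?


Total subsets = 2^n = 2^23 = 8388608
Proper subsets exclude the set itself: 2^n - 1
= 8388608 - 1
= 8388607

Number of proper subsets = 8388607


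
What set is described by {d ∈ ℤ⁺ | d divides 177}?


Checking each candidate:
Condition: positive divisors of 177
Result = {1, 3, 59, 177}

{1, 3, 59, 177}


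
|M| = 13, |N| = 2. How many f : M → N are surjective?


n = |M| = 13, k = |N| = 2. Surjections via inclusion-exclusion:
S(n,k) = Σ(-1)^i × C(k,i) × (k-i)^n, i=0 to k
i=0: (-1)^0×C(2,0)×2^13 = 8192
i=1: (-1)^1×C(2,1)×1^13 = -2
i=2: (-1)^2×C(2,2)×0^13 = 0
Total = 8190

Number of surjections = 8190


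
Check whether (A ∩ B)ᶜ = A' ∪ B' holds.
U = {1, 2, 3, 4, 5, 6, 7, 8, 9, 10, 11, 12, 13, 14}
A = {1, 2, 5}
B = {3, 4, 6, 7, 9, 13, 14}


LHS: A ∩ B = ∅
(A ∩ B)' = U \ (A ∩ B) = {1, 2, 3, 4, 5, 6, 7, 8, 9, 10, 11, 12, 13, 14}
A' = {3, 4, 6, 7, 8, 9, 10, 11, 12, 13, 14}, B' = {1, 2, 5, 8, 10, 11, 12}
Claimed RHS: A' ∪ B' = {1, 2, 3, 4, 5, 6, 7, 8, 9, 10, 11, 12, 13, 14}
Identity is VALID: LHS = RHS = {1, 2, 3, 4, 5, 6, 7, 8, 9, 10, 11, 12, 13, 14} ✓

Identity is valid. (A ∩ B)' = A' ∪ B' = {1, 2, 3, 4, 5, 6, 7, 8, 9, 10, 11, 12, 13, 14}


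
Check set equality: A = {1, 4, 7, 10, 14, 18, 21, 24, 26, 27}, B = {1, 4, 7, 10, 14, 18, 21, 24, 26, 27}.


Two sets are equal iff they have exactly the same elements.
A = {1, 4, 7, 10, 14, 18, 21, 24, 26, 27}
B = {1, 4, 7, 10, 14, 18, 21, 24, 26, 27}
Same elements → A = B

Yes, A = B


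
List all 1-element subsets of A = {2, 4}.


|A| = 2, so A has C(2,1) = 2 subsets of size 1.
Enumerate by choosing 1 elements from A at a time:
{2}, {4}

1-element subsets (2 total): {2}, {4}


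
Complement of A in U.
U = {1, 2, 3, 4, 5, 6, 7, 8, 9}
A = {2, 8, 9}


Aᶜ = U \ A = elements in U but not in A
U = {1, 2, 3, 4, 5, 6, 7, 8, 9}
A = {2, 8, 9}
Aᶜ = {1, 3, 4, 5, 6, 7}

Aᶜ = {1, 3, 4, 5, 6, 7}


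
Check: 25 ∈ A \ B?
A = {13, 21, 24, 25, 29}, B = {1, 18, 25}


A = {13, 21, 24, 25, 29}, B = {1, 18, 25}
A \ B = elements in A but not in B
A \ B = {13, 21, 24, 29}
Checking if 25 ∈ A \ B
25 is not in A \ B → False

25 ∉ A \ B


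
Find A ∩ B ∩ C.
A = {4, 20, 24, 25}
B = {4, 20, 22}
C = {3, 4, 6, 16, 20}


A ∩ B = {4, 20}
(A ∩ B) ∩ C = {4, 20}

A ∩ B ∩ C = {4, 20}


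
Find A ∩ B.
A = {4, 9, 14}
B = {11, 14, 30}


A ∩ B = elements in both A and B
A = {4, 9, 14}
B = {11, 14, 30}
A ∩ B = {14}

A ∩ B = {14}


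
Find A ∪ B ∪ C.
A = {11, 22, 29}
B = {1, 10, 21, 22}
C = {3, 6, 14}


A ∪ B = {1, 10, 11, 21, 22, 29}
(A ∪ B) ∪ C = {1, 3, 6, 10, 11, 14, 21, 22, 29}

A ∪ B ∪ C = {1, 3, 6, 10, 11, 14, 21, 22, 29}


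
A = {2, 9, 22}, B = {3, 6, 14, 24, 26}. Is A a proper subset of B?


A ⊂ B requires: A ⊆ B AND A ≠ B.
A ⊆ B? No
A ⊄ B, so A is not a proper subset.

No, A is not a proper subset of B


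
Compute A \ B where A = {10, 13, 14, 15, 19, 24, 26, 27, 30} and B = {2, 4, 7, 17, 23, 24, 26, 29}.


A \ B = elements in A but not in B
A = {10, 13, 14, 15, 19, 24, 26, 27, 30}
B = {2, 4, 7, 17, 23, 24, 26, 29}
Remove from A any elements in B
A \ B = {10, 13, 14, 15, 19, 27, 30}

A \ B = {10, 13, 14, 15, 19, 27, 30}


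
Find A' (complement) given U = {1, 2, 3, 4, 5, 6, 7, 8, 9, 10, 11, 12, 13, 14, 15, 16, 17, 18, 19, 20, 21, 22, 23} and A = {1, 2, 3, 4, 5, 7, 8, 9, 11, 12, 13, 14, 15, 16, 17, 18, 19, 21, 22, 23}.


Aᶜ = U \ A = elements in U but not in A
U = {1, 2, 3, 4, 5, 6, 7, 8, 9, 10, 11, 12, 13, 14, 15, 16, 17, 18, 19, 20, 21, 22, 23}
A = {1, 2, 3, 4, 5, 7, 8, 9, 11, 12, 13, 14, 15, 16, 17, 18, 19, 21, 22, 23}
Aᶜ = {6, 10, 20}

Aᶜ = {6, 10, 20}


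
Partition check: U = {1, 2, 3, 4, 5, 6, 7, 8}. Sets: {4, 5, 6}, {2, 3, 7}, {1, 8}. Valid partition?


A partition requires: (1) non-empty parts, (2) pairwise disjoint, (3) union = U
Parts: {4, 5, 6}, {2, 3, 7}, {1, 8}
Union of parts: {1, 2, 3, 4, 5, 6, 7, 8}
U = {1, 2, 3, 4, 5, 6, 7, 8}
All non-empty? True
Pairwise disjoint? True
Covers U? True

Yes, valid partition


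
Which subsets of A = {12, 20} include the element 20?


A subset of A contains 20 iff the remaining 1 elements form any subset of A \ {20}.
Count: 2^(n-1) = 2^1 = 2
Subsets containing 20: {20}, {12, 20}

Subsets containing 20 (2 total): {20}, {12, 20}


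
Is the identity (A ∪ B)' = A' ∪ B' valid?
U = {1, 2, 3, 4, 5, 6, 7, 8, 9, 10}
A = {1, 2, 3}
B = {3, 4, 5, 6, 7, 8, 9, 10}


LHS: A ∪ B = {1, 2, 3, 4, 5, 6, 7, 8, 9, 10}
(A ∪ B)' = U \ (A ∪ B) = ∅
A' = {4, 5, 6, 7, 8, 9, 10}, B' = {1, 2}
Claimed RHS: A' ∪ B' = {1, 2, 4, 5, 6, 7, 8, 9, 10}
Identity is INVALID: LHS = ∅ but the RHS claimed here equals {1, 2, 4, 5, 6, 7, 8, 9, 10}. The correct form is (A ∪ B)' = A' ∩ B'.

Identity is invalid: (A ∪ B)' = ∅ but A' ∪ B' = {1, 2, 4, 5, 6, 7, 8, 9, 10}. The correct De Morgan law is (A ∪ B)' = A' ∩ B'.


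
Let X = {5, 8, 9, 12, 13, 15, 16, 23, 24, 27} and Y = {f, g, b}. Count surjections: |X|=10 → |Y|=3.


n = |X| = 10, k = |Y| = 3. Surjections via inclusion-exclusion:
S(n,k) = Σ(-1)^i × C(k,i) × (k-i)^n, i=0 to k
i=0: (-1)^0×C(3,0)×3^10 = 59049
i=1: (-1)^1×C(3,1)×2^10 = -3072
i=2: (-1)^2×C(3,2)×1^10 = 3
i=3: (-1)^3×C(3,3)×0^10 = 0
Total = 55980

Number of surjections = 55980


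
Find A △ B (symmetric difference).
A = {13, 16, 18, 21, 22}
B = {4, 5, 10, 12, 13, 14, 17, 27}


A △ B = (A \ B) ∪ (B \ A) = elements in exactly one of A or B
A \ B = {16, 18, 21, 22}
B \ A = {4, 5, 10, 12, 14, 17, 27}
A △ B = {4, 5, 10, 12, 14, 16, 17, 18, 21, 22, 27}

A △ B = {4, 5, 10, 12, 14, 16, 17, 18, 21, 22, 27}


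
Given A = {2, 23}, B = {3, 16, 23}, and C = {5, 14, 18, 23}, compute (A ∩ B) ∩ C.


A ∩ B = {23}
(A ∩ B) ∩ C = {23}

A ∩ B ∩ C = {23}


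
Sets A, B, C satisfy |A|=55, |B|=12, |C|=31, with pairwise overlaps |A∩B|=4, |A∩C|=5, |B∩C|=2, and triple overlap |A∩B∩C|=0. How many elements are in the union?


|A∪B∪C| = |A|+|B|+|C| - |A∩B|-|A∩C|-|B∩C| + |A∩B∩C|
= 55+12+31 - 4-5-2 + 0
= 98 - 11 + 0
= 87

|A ∪ B ∪ C| = 87


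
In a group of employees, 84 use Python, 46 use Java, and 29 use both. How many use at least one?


|A ∪ B| = |A| + |B| - |A ∩ B|
= 84 + 46 - 29
= 101

|A ∪ B| = 101


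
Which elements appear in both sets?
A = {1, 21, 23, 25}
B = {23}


A ∩ B = elements in both A and B
A = {1, 21, 23, 25}
B = {23}
A ∩ B = {23}

A ∩ B = {23}


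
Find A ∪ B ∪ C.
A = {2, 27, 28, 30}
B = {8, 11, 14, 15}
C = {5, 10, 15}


A ∪ B = {2, 8, 11, 14, 15, 27, 28, 30}
(A ∪ B) ∪ C = {2, 5, 8, 10, 11, 14, 15, 27, 28, 30}

A ∪ B ∪ C = {2, 5, 8, 10, 11, 14, 15, 27, 28, 30}


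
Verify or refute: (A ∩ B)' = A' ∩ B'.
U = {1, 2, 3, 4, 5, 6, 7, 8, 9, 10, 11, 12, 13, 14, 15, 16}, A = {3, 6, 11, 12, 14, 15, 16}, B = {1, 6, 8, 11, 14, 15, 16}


LHS: A ∩ B = {6, 11, 14, 15, 16}
(A ∩ B)' = U \ (A ∩ B) = {1, 2, 3, 4, 5, 7, 8, 9, 10, 12, 13}
A' = {1, 2, 4, 5, 7, 8, 9, 10, 13}, B' = {2, 3, 4, 5, 7, 9, 10, 12, 13}
Claimed RHS: A' ∩ B' = {2, 4, 5, 7, 9, 10, 13}
Identity is INVALID: LHS = {1, 2, 3, 4, 5, 7, 8, 9, 10, 12, 13} but the RHS claimed here equals {2, 4, 5, 7, 9, 10, 13}. The correct form is (A ∩ B)' = A' ∪ B'.

Identity is invalid: (A ∩ B)' = {1, 2, 3, 4, 5, 7, 8, 9, 10, 12, 13} but A' ∩ B' = {2, 4, 5, 7, 9, 10, 13}. The correct De Morgan law is (A ∩ B)' = A' ∪ B'.


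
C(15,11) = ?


C(n,k) = n! / (k!(n-k)!)
C(15,11) = 15! / (11!4!)
= 1365

C(15,11) = 1365


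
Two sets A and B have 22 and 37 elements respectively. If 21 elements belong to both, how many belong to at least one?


|A ∪ B| = |A| + |B| - |A ∩ B|
= 22 + 37 - 21
= 38

|A ∪ B| = 38


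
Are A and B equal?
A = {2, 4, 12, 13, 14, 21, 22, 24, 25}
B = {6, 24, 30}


Two sets are equal iff they have exactly the same elements.
A = {2, 4, 12, 13, 14, 21, 22, 24, 25}
B = {6, 24, 30}
Differences: {2, 4, 6, 12, 13, 14, 21, 22, 25, 30}
A ≠ B

No, A ≠ B


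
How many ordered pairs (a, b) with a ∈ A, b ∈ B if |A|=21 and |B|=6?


|A × B| = |A| × |B|
= 21 × 6
= 126

|A × B| = 126


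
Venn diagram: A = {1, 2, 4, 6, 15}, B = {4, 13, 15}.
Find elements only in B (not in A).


A = {1, 2, 4, 6, 15}
B = {4, 13, 15}
Region: only in B (not in A)
Elements: {13}

Elements only in B (not in A): {13}


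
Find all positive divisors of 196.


Checking each candidate:
Condition: positive divisors of 196
Result = {1, 2, 4, 7, 14, 28, 49, 98, 196}

{1, 2, 4, 7, 14, 28, 49, 98, 196}


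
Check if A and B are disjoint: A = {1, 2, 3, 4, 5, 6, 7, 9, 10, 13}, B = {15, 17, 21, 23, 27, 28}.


Disjoint means A ∩ B = ∅.
A ∩ B = ∅
A ∩ B = ∅, so A and B are disjoint.

Yes, A and B are disjoint


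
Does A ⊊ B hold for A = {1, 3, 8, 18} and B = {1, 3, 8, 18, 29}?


A ⊂ B requires: A ⊆ B AND A ≠ B.
A ⊆ B? Yes
A = B? No
A ⊂ B: Yes (A is a proper subset of B)

Yes, A ⊂ B


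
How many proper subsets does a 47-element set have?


Total subsets = 2^n = 2^47 = 140737488355328
Proper subsets exclude the set itself: 2^n - 1
= 140737488355328 - 1
= 140737488355327

Number of proper subsets = 140737488355327


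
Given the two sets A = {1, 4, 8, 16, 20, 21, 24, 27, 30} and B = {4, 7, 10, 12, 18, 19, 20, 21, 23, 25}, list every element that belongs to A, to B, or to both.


A ∪ B = all elements in A or B (or both)
A = {1, 4, 8, 16, 20, 21, 24, 27, 30}
B = {4, 7, 10, 12, 18, 19, 20, 21, 23, 25}
A ∪ B = {1, 4, 7, 8, 10, 12, 16, 18, 19, 20, 21, 23, 24, 25, 27, 30}

A ∪ B = {1, 4, 7, 8, 10, 12, 16, 18, 19, 20, 21, 23, 24, 25, 27, 30}


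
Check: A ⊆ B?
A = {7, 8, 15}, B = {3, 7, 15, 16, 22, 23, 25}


A ⊆ B means every element of A is in B.
Elements in A not in B: {8}
So A ⊄ B.

No, A ⊄ B


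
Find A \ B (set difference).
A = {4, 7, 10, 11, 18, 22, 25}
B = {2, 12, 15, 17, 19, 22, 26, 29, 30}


A \ B = elements in A but not in B
A = {4, 7, 10, 11, 18, 22, 25}
B = {2, 12, 15, 17, 19, 22, 26, 29, 30}
Remove from A any elements in B
A \ B = {4, 7, 10, 11, 18, 25}

A \ B = {4, 7, 10, 11, 18, 25}


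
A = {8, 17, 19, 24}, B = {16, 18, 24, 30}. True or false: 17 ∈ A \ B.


A = {8, 17, 19, 24}, B = {16, 18, 24, 30}
A \ B = elements in A but not in B
A \ B = {8, 17, 19}
Checking if 17 ∈ A \ B
17 is in A \ B → True

17 ∈ A \ B


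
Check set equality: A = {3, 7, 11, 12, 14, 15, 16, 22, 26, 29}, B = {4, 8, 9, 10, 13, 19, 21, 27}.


Two sets are equal iff they have exactly the same elements.
A = {3, 7, 11, 12, 14, 15, 16, 22, 26, 29}
B = {4, 8, 9, 10, 13, 19, 21, 27}
Differences: {3, 4, 7, 8, 9, 10, 11, 12, 13, 14, 15, 16, 19, 21, 22, 26, 27, 29}
A ≠ B

No, A ≠ B


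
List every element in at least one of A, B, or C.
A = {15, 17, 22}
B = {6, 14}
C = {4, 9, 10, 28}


A ∪ B = {6, 14, 15, 17, 22}
(A ∪ B) ∪ C = {4, 6, 9, 10, 14, 15, 17, 22, 28}

A ∪ B ∪ C = {4, 6, 9, 10, 14, 15, 17, 22, 28}


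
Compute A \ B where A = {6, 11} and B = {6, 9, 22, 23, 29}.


A \ B = elements in A but not in B
A = {6, 11}
B = {6, 9, 22, 23, 29}
Remove from A any elements in B
A \ B = {11}

A \ B = {11}


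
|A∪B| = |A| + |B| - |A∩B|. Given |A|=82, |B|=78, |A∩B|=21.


|A ∪ B| = |A| + |B| - |A ∩ B|
= 82 + 78 - 21
= 139

|A ∪ B| = 139


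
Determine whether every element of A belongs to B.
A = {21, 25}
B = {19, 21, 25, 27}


A ⊆ B means every element of A is in B.
All elements of A are in B.
So A ⊆ B.

Yes, A ⊆ B


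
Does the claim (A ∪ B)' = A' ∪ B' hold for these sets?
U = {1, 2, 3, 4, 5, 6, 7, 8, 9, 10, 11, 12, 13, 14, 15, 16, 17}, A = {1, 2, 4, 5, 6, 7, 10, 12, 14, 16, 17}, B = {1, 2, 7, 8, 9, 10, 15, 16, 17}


LHS: A ∪ B = {1, 2, 4, 5, 6, 7, 8, 9, 10, 12, 14, 15, 16, 17}
(A ∪ B)' = U \ (A ∪ B) = {3, 11, 13}
A' = {3, 8, 9, 11, 13, 15}, B' = {3, 4, 5, 6, 11, 12, 13, 14}
Claimed RHS: A' ∪ B' = {3, 4, 5, 6, 8, 9, 11, 12, 13, 14, 15}
Identity is INVALID: LHS = {3, 11, 13} but the RHS claimed here equals {3, 4, 5, 6, 8, 9, 11, 12, 13, 14, 15}. The correct form is (A ∪ B)' = A' ∩ B'.

Identity is invalid: (A ∪ B)' = {3, 11, 13} but A' ∪ B' = {3, 4, 5, 6, 8, 9, 11, 12, 13, 14, 15}. The correct De Morgan law is (A ∪ B)' = A' ∩ B'.


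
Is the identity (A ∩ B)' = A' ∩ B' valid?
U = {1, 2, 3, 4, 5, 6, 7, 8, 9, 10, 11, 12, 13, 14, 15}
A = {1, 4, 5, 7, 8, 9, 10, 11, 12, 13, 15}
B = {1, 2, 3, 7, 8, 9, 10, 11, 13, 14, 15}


LHS: A ∩ B = {1, 7, 8, 9, 10, 11, 13, 15}
(A ∩ B)' = U \ (A ∩ B) = {2, 3, 4, 5, 6, 12, 14}
A' = {2, 3, 6, 14}, B' = {4, 5, 6, 12}
Claimed RHS: A' ∩ B' = {6}
Identity is INVALID: LHS = {2, 3, 4, 5, 6, 12, 14} but the RHS claimed here equals {6}. The correct form is (A ∩ B)' = A' ∪ B'.

Identity is invalid: (A ∩ B)' = {2, 3, 4, 5, 6, 12, 14} but A' ∩ B' = {6}. The correct De Morgan law is (A ∩ B)' = A' ∪ B'.


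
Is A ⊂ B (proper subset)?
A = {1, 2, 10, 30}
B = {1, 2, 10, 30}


A ⊂ B requires: A ⊆ B AND A ≠ B.
A ⊆ B? Yes
A = B? Yes
A = B, so A is not a PROPER subset.

No, A is not a proper subset of B


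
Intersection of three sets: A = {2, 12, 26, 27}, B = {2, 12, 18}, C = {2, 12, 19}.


A ∩ B = {2, 12}
(A ∩ B) ∩ C = {2, 12}

A ∩ B ∩ C = {2, 12}


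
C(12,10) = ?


C(n,k) = n! / (k!(n-k)!)
C(12,10) = 12! / (10!2!)
= 66

C(12,10) = 66


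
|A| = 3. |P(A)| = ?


Number of subsets = 2^n
= 2^3
= 8

|P(A)| = 8


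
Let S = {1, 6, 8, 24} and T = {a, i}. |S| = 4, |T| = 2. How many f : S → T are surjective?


n = |S| = 4, k = |T| = 2. Surjections via inclusion-exclusion:
S(n,k) = Σ(-1)^i × C(k,i) × (k-i)^n, i=0 to k
i=0: (-1)^0×C(2,0)×2^4 = 16
i=1: (-1)^1×C(2,1)×1^4 = -2
i=2: (-1)^2×C(2,2)×0^4 = 0
Total = 14

Number of surjections = 14


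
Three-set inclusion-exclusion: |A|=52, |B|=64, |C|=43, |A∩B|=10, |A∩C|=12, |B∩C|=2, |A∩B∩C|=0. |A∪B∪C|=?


|A∪B∪C| = |A|+|B|+|C| - |A∩B|-|A∩C|-|B∩C| + |A∩B∩C|
= 52+64+43 - 10-12-2 + 0
= 159 - 24 + 0
= 135

|A ∪ B ∪ C| = 135


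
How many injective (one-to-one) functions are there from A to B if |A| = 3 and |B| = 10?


An injection sends each of |A| = 3 inputs to a distinct output in B.
# injections = |B|·(|B|-1)·…·(|B|-|A|+1) = 10! / (10 - 3)!
= 10 × 9 × 8
= 720

Number of injections = 720


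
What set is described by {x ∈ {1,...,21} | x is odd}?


Checking each candidate:
Condition: odd numbers in {1,...,21}
Result = {1, 3, 5, 7, 9, 11, 13, 15, 17, 19, 21}

{1, 3, 5, 7, 9, 11, 13, 15, 17, 19, 21}


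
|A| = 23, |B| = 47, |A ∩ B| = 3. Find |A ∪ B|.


|A ∪ B| = |A| + |B| - |A ∩ B|
= 23 + 47 - 3
= 67

|A ∪ B| = 67


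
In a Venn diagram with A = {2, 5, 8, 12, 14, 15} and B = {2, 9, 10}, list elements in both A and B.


A = {2, 5, 8, 12, 14, 15}
B = {2, 9, 10}
Region: in both A and B
Elements: {2}

Elements in both A and B: {2}


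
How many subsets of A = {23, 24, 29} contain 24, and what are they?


A subset of A contains 24 iff the remaining 2 elements form any subset of A \ {24}.
Count: 2^(n-1) = 2^2 = 4
Subsets containing 24: {24}, {23, 24}, {24, 29}, {23, 24, 29}

Subsets containing 24 (4 total): {24}, {23, 24}, {24, 29}, {23, 24, 29}


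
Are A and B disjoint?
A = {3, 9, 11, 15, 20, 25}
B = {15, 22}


Disjoint means A ∩ B = ∅.
A ∩ B = {15}
A ∩ B ≠ ∅, so A and B are NOT disjoint.

No, A and B are not disjoint (A ∩ B = {15})


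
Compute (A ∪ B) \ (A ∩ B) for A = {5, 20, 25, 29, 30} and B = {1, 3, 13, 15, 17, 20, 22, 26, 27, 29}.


A △ B = (A \ B) ∪ (B \ A) = elements in exactly one of A or B
A \ B = {5, 25, 30}
B \ A = {1, 3, 13, 15, 17, 22, 26, 27}
A △ B = {1, 3, 5, 13, 15, 17, 22, 25, 26, 27, 30}

A △ B = {1, 3, 5, 13, 15, 17, 22, 25, 26, 27, 30}


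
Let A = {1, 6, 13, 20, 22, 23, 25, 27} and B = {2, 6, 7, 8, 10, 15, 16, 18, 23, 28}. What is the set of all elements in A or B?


A ∪ B = all elements in A or B (or both)
A = {1, 6, 13, 20, 22, 23, 25, 27}
B = {2, 6, 7, 8, 10, 15, 16, 18, 23, 28}
A ∪ B = {1, 2, 6, 7, 8, 10, 13, 15, 16, 18, 20, 22, 23, 25, 27, 28}

A ∪ B = {1, 2, 6, 7, 8, 10, 13, 15, 16, 18, 20, 22, 23, 25, 27, 28}


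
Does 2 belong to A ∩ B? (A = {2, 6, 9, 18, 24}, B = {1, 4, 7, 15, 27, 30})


A = {2, 6, 9, 18, 24}, B = {1, 4, 7, 15, 27, 30}
A ∩ B = elements in both A and B
A ∩ B = ∅
Checking if 2 ∈ A ∩ B
2 is not in A ∩ B → False

2 ∉ A ∩ B


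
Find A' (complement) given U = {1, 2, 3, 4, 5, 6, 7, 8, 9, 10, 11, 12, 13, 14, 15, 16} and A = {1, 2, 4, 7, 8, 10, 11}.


Aᶜ = U \ A = elements in U but not in A
U = {1, 2, 3, 4, 5, 6, 7, 8, 9, 10, 11, 12, 13, 14, 15, 16}
A = {1, 2, 4, 7, 8, 10, 11}
Aᶜ = {3, 5, 6, 9, 12, 13, 14, 15, 16}

Aᶜ = {3, 5, 6, 9, 12, 13, 14, 15, 16}


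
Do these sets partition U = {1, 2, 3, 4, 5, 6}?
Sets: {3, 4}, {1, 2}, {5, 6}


A partition requires: (1) non-empty parts, (2) pairwise disjoint, (3) union = U
Parts: {3, 4}, {1, 2}, {5, 6}
Union of parts: {1, 2, 3, 4, 5, 6}
U = {1, 2, 3, 4, 5, 6}
All non-empty? True
Pairwise disjoint? True
Covers U? True

Yes, valid partition


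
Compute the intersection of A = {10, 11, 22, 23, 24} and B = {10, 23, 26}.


A ∩ B = elements in both A and B
A = {10, 11, 22, 23, 24}
B = {10, 23, 26}
A ∩ B = {10, 23}

A ∩ B = {10, 23}


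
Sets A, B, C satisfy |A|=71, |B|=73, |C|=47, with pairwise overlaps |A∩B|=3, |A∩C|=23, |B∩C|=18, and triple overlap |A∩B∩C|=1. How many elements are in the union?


|A∪B∪C| = |A|+|B|+|C| - |A∩B|-|A∩C|-|B∩C| + |A∩B∩C|
= 71+73+47 - 3-23-18 + 1
= 191 - 44 + 1
= 148

|A ∪ B ∪ C| = 148


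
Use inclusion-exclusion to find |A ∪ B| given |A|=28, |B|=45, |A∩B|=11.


|A ∪ B| = |A| + |B| - |A ∩ B|
= 28 + 45 - 11
= 62

|A ∪ B| = 62


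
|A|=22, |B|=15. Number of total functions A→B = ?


Each of |A| = 22 inputs maps to any of |B| = 15 outputs.
# functions = |B|^|A| = 15^22
= 74818276426792144775390625

Number of functions = 74818276426792144775390625


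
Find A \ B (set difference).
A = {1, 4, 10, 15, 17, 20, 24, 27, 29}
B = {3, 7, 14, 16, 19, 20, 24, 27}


A \ B = elements in A but not in B
A = {1, 4, 10, 15, 17, 20, 24, 27, 29}
B = {3, 7, 14, 16, 19, 20, 24, 27}
Remove from A any elements in B
A \ B = {1, 4, 10, 15, 17, 29}

A \ B = {1, 4, 10, 15, 17, 29}


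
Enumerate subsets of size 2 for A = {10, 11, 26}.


|A| = 3, so A has C(3,2) = 3 subsets of size 2.
Enumerate by choosing 2 elements from A at a time:
{10, 11}, {10, 26}, {11, 26}

2-element subsets (3 total): {10, 11}, {10, 26}, {11, 26}


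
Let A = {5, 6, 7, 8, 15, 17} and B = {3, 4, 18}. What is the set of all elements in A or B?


A ∪ B = all elements in A or B (or both)
A = {5, 6, 7, 8, 15, 17}
B = {3, 4, 18}
A ∪ B = {3, 4, 5, 6, 7, 8, 15, 17, 18}

A ∪ B = {3, 4, 5, 6, 7, 8, 15, 17, 18}


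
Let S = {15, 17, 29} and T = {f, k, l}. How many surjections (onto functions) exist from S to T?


n = |S| = 3, k = |T| = 3. Surjections via inclusion-exclusion:
S(n,k) = Σ(-1)^i × C(k,i) × (k-i)^n, i=0 to k
i=0: (-1)^0×C(3,0)×3^3 = 27
i=1: (-1)^1×C(3,1)×2^3 = -24
i=2: (-1)^2×C(3,2)×1^3 = 3
i=3: (-1)^3×C(3,3)×0^3 = 0
Total = 6

Number of surjections = 6


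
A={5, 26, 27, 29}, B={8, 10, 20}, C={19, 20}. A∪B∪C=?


A ∪ B = {5, 8, 10, 20, 26, 27, 29}
(A ∪ B) ∪ C = {5, 8, 10, 19, 20, 26, 27, 29}

A ∪ B ∪ C = {5, 8, 10, 19, 20, 26, 27, 29}


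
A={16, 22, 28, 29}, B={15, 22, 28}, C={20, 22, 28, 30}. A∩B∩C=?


A ∩ B = {22, 28}
(A ∩ B) ∩ C = {22, 28}

A ∩ B ∩ C = {22, 28}


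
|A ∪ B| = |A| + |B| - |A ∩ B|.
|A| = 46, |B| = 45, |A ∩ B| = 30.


|A ∪ B| = |A| + |B| - |A ∩ B|
= 46 + 45 - 30
= 61

|A ∪ B| = 61


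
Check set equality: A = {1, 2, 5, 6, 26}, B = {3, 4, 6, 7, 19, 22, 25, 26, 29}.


Two sets are equal iff they have exactly the same elements.
A = {1, 2, 5, 6, 26}
B = {3, 4, 6, 7, 19, 22, 25, 26, 29}
Differences: {1, 2, 3, 4, 5, 7, 19, 22, 25, 29}
A ≠ B

No, A ≠ B


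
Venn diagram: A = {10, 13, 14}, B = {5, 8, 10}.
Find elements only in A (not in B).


A = {10, 13, 14}
B = {5, 8, 10}
Region: only in A (not in B)
Elements: {13, 14}

Elements only in A (not in B): {13, 14}


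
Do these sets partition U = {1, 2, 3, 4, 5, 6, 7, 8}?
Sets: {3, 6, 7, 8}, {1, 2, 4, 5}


A partition requires: (1) non-empty parts, (2) pairwise disjoint, (3) union = U
Parts: {3, 6, 7, 8}, {1, 2, 4, 5}
Union of parts: {1, 2, 3, 4, 5, 6, 7, 8}
U = {1, 2, 3, 4, 5, 6, 7, 8}
All non-empty? True
Pairwise disjoint? True
Covers U? True

Yes, valid partition


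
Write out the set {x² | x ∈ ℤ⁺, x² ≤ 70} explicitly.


Checking each candidate:
Condition: positive perfect squares ≤ 70
Result = {1, 4, 9, 16, 25, 36, 49, 64}

{1, 4, 9, 16, 25, 36, 49, 64}


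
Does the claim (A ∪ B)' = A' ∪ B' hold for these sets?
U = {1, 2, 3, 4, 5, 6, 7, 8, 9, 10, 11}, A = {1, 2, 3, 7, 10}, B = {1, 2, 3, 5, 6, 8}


LHS: A ∪ B = {1, 2, 3, 5, 6, 7, 8, 10}
(A ∪ B)' = U \ (A ∪ B) = {4, 9, 11}
A' = {4, 5, 6, 8, 9, 11}, B' = {4, 7, 9, 10, 11}
Claimed RHS: A' ∪ B' = {4, 5, 6, 7, 8, 9, 10, 11}
Identity is INVALID: LHS = {4, 9, 11} but the RHS claimed here equals {4, 5, 6, 7, 8, 9, 10, 11}. The correct form is (A ∪ B)' = A' ∩ B'.

Identity is invalid: (A ∪ B)' = {4, 9, 11} but A' ∪ B' = {4, 5, 6, 7, 8, 9, 10, 11}. The correct De Morgan law is (A ∪ B)' = A' ∩ B'.


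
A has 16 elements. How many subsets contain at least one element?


Total subsets = 2^n = 2^16 = 65536
Non-empty subsets exclude the empty set: 2^n - 1
= 65536 - 1
= 65535

Number of non-empty subsets = 65535


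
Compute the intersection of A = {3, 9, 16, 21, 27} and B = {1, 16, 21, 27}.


A ∩ B = elements in both A and B
A = {3, 9, 16, 21, 27}
B = {1, 16, 21, 27}
A ∩ B = {16, 21, 27}

A ∩ B = {16, 21, 27}


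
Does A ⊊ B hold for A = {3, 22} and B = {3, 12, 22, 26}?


A ⊂ B requires: A ⊆ B AND A ≠ B.
A ⊆ B? Yes
A = B? No
A ⊂ B: Yes (A is a proper subset of B)

Yes, A ⊂ B


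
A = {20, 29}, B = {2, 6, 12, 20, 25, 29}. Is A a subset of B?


A ⊆ B means every element of A is in B.
All elements of A are in B.
So A ⊆ B.

Yes, A ⊆ B


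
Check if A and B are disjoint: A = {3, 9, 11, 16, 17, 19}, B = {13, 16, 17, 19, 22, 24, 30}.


Disjoint means A ∩ B = ∅.
A ∩ B = {16, 17, 19}
A ∩ B ≠ ∅, so A and B are NOT disjoint.

No, A and B are not disjoint (A ∩ B = {16, 17, 19})


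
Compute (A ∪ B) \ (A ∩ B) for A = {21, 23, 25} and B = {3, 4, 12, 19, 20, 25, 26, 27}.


A △ B = (A \ B) ∪ (B \ A) = elements in exactly one of A or B
A \ B = {21, 23}
B \ A = {3, 4, 12, 19, 20, 26, 27}
A △ B = {3, 4, 12, 19, 20, 21, 23, 26, 27}

A △ B = {3, 4, 12, 19, 20, 21, 23, 26, 27}


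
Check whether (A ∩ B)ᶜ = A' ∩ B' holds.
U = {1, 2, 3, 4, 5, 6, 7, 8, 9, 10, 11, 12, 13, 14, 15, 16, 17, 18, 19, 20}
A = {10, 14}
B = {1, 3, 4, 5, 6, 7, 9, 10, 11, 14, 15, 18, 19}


LHS: A ∩ B = {10, 14}
(A ∩ B)' = U \ (A ∩ B) = {1, 2, 3, 4, 5, 6, 7, 8, 9, 11, 12, 13, 15, 16, 17, 18, 19, 20}
A' = {1, 2, 3, 4, 5, 6, 7, 8, 9, 11, 12, 13, 15, 16, 17, 18, 19, 20}, B' = {2, 8, 12, 13, 16, 17, 20}
Claimed RHS: A' ∩ B' = {2, 8, 12, 13, 16, 17, 20}
Identity is INVALID: LHS = {1, 2, 3, 4, 5, 6, 7, 8, 9, 11, 12, 13, 15, 16, 17, 18, 19, 20} but the RHS claimed here equals {2, 8, 12, 13, 16, 17, 20}. The correct form is (A ∩ B)' = A' ∪ B'.

Identity is invalid: (A ∩ B)' = {1, 2, 3, 4, 5, 6, 7, 8, 9, 11, 12, 13, 15, 16, 17, 18, 19, 20} but A' ∩ B' = {2, 8, 12, 13, 16, 17, 20}. The correct De Morgan law is (A ∩ B)' = A' ∪ B'.


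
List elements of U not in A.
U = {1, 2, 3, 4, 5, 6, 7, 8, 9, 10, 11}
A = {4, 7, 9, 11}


Aᶜ = U \ A = elements in U but not in A
U = {1, 2, 3, 4, 5, 6, 7, 8, 9, 10, 11}
A = {4, 7, 9, 11}
Aᶜ = {1, 2, 3, 5, 6, 8, 10}

Aᶜ = {1, 2, 3, 5, 6, 8, 10}


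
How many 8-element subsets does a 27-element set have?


C(n,k) = n! / (k!(n-k)!)
C(27,8) = 27! / (8!19!)
= 2220075

C(27,8) = 2220075


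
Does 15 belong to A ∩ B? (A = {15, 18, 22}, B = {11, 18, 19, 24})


A = {15, 18, 22}, B = {11, 18, 19, 24}
A ∩ B = elements in both A and B
A ∩ B = {18}
Checking if 15 ∈ A ∩ B
15 is not in A ∩ B → False

15 ∉ A ∩ B


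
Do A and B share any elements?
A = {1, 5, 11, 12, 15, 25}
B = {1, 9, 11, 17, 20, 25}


Disjoint means A ∩ B = ∅.
A ∩ B = {1, 11, 25}
A ∩ B ≠ ∅, so A and B are NOT disjoint.

Yes — A and B share the element(s) of A ∩ B = {1, 11, 25}, so they are not disjoint


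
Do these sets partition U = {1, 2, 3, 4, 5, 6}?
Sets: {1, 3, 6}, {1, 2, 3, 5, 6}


A partition requires: (1) non-empty parts, (2) pairwise disjoint, (3) union = U
Parts: {1, 3, 6}, {1, 2, 3, 5, 6}
Union of parts: {1, 2, 3, 5, 6}
U = {1, 2, 3, 4, 5, 6}
All non-empty? True
Pairwise disjoint? False
Covers U? False

No, not a valid partition


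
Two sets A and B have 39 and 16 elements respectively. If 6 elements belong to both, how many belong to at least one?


|A ∪ B| = |A| + |B| - |A ∩ B|
= 39 + 16 - 6
= 49

|A ∪ B| = 49


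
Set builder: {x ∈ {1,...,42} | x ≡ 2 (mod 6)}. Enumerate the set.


Checking each candidate:
Condition: x in {1,...,42} with x ≡ 2 (mod 6)
Result = {2, 8, 14, 20, 26, 32, 38}

{2, 8, 14, 20, 26, 32, 38}


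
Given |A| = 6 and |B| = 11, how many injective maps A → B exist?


An injection sends each of |A| = 6 inputs to a distinct output in B.
# injections = |B|·(|B|-1)·…·(|B|-|A|+1) = 11! / (11 - 6)!
= 11 × 10 × 9 × 8 × 7 × 6
= 332640

Number of injections = 332640


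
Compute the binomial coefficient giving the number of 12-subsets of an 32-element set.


C(n,k) = n! / (k!(n-k)!)
C(32,12) = 32! / (12!20!)
= 225792840

C(32,12) = 225792840


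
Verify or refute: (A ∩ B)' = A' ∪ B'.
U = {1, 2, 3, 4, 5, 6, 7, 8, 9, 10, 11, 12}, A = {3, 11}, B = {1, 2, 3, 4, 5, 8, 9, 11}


LHS: A ∩ B = {3, 11}
(A ∩ B)' = U \ (A ∩ B) = {1, 2, 4, 5, 6, 7, 8, 9, 10, 12}
A' = {1, 2, 4, 5, 6, 7, 8, 9, 10, 12}, B' = {6, 7, 10, 12}
Claimed RHS: A' ∪ B' = {1, 2, 4, 5, 6, 7, 8, 9, 10, 12}
Identity is VALID: LHS = RHS = {1, 2, 4, 5, 6, 7, 8, 9, 10, 12} ✓

Identity is valid. (A ∩ B)' = A' ∪ B' = {1, 2, 4, 5, 6, 7, 8, 9, 10, 12}


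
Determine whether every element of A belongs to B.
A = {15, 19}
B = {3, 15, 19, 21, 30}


A ⊆ B means every element of A is in B.
All elements of A are in B.
So A ⊆ B.

Yes, A ⊆ B
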